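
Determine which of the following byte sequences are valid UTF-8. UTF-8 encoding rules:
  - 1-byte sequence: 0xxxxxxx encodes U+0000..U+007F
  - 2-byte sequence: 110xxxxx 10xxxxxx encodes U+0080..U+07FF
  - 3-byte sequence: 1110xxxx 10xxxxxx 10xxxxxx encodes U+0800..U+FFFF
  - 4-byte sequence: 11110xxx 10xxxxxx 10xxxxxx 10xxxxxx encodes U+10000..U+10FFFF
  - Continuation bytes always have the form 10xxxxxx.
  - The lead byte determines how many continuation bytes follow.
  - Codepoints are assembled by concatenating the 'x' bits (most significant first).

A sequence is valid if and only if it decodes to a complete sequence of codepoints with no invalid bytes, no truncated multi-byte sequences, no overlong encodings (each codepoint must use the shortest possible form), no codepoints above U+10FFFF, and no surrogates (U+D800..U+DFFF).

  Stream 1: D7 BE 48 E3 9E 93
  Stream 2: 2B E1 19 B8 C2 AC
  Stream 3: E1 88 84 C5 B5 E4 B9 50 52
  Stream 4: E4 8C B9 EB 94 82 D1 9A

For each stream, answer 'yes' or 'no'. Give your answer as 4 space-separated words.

Stream 1: decodes cleanly. VALID
Stream 2: error at byte offset 2. INVALID
Stream 3: error at byte offset 7. INVALID
Stream 4: decodes cleanly. VALID

Answer: yes no no yes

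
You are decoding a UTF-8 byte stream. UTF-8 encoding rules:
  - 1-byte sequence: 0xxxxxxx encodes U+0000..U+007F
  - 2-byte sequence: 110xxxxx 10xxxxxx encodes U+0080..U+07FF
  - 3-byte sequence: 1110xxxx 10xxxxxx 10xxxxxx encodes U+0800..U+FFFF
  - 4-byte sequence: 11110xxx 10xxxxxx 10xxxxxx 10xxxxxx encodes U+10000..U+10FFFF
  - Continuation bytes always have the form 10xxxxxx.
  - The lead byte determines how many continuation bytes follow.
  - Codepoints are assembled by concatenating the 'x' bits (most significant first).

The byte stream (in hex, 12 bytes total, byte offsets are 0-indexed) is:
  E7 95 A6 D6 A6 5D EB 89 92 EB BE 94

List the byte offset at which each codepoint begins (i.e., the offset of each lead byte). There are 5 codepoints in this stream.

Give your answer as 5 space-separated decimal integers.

Byte[0]=E7: 3-byte lead, need 2 cont bytes. acc=0x7
Byte[1]=95: continuation. acc=(acc<<6)|0x15=0x1D5
Byte[2]=A6: continuation. acc=(acc<<6)|0x26=0x7566
Completed: cp=U+7566 (starts at byte 0)
Byte[3]=D6: 2-byte lead, need 1 cont bytes. acc=0x16
Byte[4]=A6: continuation. acc=(acc<<6)|0x26=0x5A6
Completed: cp=U+05A6 (starts at byte 3)
Byte[5]=5D: 1-byte ASCII. cp=U+005D
Byte[6]=EB: 3-byte lead, need 2 cont bytes. acc=0xB
Byte[7]=89: continuation. acc=(acc<<6)|0x09=0x2C9
Byte[8]=92: continuation. acc=(acc<<6)|0x12=0xB252
Completed: cp=U+B252 (starts at byte 6)
Byte[9]=EB: 3-byte lead, need 2 cont bytes. acc=0xB
Byte[10]=BE: continuation. acc=(acc<<6)|0x3E=0x2FE
Byte[11]=94: continuation. acc=(acc<<6)|0x14=0xBF94
Completed: cp=U+BF94 (starts at byte 9)

Answer: 0 3 5 6 9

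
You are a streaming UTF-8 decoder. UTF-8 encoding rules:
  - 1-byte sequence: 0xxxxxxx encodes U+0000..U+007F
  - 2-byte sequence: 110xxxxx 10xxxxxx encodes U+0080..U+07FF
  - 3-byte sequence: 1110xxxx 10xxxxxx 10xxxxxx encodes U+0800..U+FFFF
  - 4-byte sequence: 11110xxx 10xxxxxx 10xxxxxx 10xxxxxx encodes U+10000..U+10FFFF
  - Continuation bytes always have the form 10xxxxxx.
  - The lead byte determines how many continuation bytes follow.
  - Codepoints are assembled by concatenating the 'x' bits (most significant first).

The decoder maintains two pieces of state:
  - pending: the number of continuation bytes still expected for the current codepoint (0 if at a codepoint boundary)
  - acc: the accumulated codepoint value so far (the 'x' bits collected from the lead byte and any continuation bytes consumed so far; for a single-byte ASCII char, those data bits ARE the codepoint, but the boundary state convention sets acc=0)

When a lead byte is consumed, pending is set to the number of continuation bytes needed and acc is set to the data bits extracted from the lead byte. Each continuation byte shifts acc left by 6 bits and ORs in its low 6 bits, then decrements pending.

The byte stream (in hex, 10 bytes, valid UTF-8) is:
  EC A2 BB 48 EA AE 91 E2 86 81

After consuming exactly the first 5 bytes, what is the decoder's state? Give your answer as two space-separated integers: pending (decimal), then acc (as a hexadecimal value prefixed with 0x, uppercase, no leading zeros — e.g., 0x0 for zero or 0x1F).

Byte[0]=EC: 3-byte lead. pending=2, acc=0xC
Byte[1]=A2: continuation. acc=(acc<<6)|0x22=0x322, pending=1
Byte[2]=BB: continuation. acc=(acc<<6)|0x3B=0xC8BB, pending=0
Byte[3]=48: 1-byte. pending=0, acc=0x0
Byte[4]=EA: 3-byte lead. pending=2, acc=0xA

Answer: 2 0xA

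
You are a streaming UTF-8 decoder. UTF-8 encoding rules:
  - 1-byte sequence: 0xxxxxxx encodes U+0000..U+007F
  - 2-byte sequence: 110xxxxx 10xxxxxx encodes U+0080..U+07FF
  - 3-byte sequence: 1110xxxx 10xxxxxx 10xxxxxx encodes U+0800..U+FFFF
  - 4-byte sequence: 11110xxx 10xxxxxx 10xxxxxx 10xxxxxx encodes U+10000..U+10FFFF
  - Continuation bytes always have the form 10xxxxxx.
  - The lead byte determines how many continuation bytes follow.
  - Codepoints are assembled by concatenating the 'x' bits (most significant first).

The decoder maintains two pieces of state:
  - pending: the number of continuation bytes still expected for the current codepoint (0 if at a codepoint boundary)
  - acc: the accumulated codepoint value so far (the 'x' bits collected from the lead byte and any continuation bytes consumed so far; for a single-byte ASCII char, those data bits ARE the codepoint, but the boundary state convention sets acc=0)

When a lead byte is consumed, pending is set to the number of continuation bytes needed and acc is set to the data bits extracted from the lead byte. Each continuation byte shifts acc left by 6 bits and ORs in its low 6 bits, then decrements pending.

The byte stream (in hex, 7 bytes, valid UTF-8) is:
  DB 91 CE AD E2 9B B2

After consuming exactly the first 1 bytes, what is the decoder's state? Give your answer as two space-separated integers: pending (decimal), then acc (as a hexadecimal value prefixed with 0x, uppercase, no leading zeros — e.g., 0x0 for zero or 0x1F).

Byte[0]=DB: 2-byte lead. pending=1, acc=0x1B

Answer: 1 0x1B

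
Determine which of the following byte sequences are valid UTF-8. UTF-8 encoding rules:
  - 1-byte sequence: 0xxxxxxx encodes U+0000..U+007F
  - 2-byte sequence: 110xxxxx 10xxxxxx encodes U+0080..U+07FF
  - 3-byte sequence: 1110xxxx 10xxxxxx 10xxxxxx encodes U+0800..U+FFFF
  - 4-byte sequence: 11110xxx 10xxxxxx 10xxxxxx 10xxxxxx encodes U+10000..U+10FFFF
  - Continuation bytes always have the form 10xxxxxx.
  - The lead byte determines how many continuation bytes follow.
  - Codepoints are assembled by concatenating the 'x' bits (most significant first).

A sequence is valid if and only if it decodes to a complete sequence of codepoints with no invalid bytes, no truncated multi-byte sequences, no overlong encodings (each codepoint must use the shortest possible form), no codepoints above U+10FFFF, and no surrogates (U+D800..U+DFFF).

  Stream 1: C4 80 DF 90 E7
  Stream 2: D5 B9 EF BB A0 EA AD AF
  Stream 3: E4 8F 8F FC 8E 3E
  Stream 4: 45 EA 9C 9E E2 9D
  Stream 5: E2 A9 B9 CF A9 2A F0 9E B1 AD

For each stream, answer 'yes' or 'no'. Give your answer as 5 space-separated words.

Stream 1: error at byte offset 5. INVALID
Stream 2: decodes cleanly. VALID
Stream 3: error at byte offset 3. INVALID
Stream 4: error at byte offset 6. INVALID
Stream 5: decodes cleanly. VALID

Answer: no yes no no yes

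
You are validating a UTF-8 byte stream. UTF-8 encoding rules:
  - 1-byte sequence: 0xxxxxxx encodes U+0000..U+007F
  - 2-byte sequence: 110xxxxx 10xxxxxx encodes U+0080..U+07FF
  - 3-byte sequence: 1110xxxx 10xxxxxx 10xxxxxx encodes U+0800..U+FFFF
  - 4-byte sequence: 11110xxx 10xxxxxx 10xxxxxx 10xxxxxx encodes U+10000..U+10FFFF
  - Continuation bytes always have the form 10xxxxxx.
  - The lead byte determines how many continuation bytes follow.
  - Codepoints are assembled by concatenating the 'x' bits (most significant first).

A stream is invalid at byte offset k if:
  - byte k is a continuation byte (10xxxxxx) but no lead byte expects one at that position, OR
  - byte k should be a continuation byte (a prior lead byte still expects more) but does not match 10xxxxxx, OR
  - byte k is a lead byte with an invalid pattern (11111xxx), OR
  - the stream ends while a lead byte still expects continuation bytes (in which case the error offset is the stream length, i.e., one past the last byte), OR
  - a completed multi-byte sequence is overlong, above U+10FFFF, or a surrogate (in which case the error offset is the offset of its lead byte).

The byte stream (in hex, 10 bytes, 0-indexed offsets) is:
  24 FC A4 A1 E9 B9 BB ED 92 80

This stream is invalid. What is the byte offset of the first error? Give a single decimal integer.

Answer: 1

Derivation:
Byte[0]=24: 1-byte ASCII. cp=U+0024
Byte[1]=FC: INVALID lead byte (not 0xxx/110x/1110/11110)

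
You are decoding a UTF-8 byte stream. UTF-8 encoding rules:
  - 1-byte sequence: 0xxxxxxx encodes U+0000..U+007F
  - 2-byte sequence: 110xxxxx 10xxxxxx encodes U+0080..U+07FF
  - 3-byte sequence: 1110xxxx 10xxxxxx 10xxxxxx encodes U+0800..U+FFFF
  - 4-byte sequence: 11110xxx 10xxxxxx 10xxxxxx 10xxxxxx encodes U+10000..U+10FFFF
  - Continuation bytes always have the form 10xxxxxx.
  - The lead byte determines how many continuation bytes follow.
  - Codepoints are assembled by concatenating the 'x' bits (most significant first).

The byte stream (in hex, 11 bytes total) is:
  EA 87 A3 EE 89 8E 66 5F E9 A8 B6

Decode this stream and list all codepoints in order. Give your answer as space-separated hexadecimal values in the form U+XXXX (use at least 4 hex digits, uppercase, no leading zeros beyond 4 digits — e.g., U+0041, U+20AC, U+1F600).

Byte[0]=EA: 3-byte lead, need 2 cont bytes. acc=0xA
Byte[1]=87: continuation. acc=(acc<<6)|0x07=0x287
Byte[2]=A3: continuation. acc=(acc<<6)|0x23=0xA1E3
Completed: cp=U+A1E3 (starts at byte 0)
Byte[3]=EE: 3-byte lead, need 2 cont bytes. acc=0xE
Byte[4]=89: continuation. acc=(acc<<6)|0x09=0x389
Byte[5]=8E: continuation. acc=(acc<<6)|0x0E=0xE24E
Completed: cp=U+E24E (starts at byte 3)
Byte[6]=66: 1-byte ASCII. cp=U+0066
Byte[7]=5F: 1-byte ASCII. cp=U+005F
Byte[8]=E9: 3-byte lead, need 2 cont bytes. acc=0x9
Byte[9]=A8: continuation. acc=(acc<<6)|0x28=0x268
Byte[10]=B6: continuation. acc=(acc<<6)|0x36=0x9A36
Completed: cp=U+9A36 (starts at byte 8)

Answer: U+A1E3 U+E24E U+0066 U+005F U+9A36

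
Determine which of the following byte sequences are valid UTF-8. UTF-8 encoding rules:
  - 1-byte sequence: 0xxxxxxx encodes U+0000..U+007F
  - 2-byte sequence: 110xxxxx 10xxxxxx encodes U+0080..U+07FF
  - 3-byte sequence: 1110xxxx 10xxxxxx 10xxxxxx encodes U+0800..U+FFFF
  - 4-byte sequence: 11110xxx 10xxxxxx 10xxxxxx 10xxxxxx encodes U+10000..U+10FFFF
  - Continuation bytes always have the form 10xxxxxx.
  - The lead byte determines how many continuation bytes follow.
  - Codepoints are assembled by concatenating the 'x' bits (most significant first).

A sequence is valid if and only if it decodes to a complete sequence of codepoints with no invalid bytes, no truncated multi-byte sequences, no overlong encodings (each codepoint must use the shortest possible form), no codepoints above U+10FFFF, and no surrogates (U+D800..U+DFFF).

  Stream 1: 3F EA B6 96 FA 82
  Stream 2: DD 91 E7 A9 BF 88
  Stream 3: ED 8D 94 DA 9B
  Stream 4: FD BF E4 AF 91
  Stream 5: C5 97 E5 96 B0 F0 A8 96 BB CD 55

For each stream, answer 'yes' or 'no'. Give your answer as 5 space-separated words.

Stream 1: error at byte offset 4. INVALID
Stream 2: error at byte offset 5. INVALID
Stream 3: decodes cleanly. VALID
Stream 4: error at byte offset 0. INVALID
Stream 5: error at byte offset 10. INVALID

Answer: no no yes no no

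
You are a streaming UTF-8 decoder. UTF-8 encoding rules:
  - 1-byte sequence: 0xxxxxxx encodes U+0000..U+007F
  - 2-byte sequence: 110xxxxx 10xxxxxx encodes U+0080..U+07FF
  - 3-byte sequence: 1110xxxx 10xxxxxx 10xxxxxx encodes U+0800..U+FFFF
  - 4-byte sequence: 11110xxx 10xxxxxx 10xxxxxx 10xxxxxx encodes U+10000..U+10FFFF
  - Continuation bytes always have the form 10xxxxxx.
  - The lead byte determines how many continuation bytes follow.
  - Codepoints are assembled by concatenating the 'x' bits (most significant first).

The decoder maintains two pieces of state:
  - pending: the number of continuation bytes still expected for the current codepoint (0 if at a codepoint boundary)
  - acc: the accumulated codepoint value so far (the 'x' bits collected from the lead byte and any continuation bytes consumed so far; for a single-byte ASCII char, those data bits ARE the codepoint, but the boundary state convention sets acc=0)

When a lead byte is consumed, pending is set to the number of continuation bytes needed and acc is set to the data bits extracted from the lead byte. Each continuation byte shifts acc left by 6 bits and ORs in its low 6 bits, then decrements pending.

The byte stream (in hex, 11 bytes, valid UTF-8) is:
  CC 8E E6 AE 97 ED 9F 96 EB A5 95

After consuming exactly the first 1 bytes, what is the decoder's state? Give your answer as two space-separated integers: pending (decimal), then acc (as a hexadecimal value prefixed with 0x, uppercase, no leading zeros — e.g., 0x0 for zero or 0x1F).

Answer: 1 0xC

Derivation:
Byte[0]=CC: 2-byte lead. pending=1, acc=0xC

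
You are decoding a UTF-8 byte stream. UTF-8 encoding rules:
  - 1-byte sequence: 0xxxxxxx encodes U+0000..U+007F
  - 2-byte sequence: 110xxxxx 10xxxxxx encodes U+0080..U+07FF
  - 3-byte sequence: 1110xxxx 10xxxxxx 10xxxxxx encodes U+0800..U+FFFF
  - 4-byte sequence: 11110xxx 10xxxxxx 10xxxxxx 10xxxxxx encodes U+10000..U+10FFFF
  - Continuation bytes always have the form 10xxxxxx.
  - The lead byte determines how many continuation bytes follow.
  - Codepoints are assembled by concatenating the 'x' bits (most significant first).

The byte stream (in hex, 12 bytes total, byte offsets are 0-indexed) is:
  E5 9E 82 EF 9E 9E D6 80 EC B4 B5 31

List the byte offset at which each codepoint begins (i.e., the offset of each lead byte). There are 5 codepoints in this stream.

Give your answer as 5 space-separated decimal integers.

Answer: 0 3 6 8 11

Derivation:
Byte[0]=E5: 3-byte lead, need 2 cont bytes. acc=0x5
Byte[1]=9E: continuation. acc=(acc<<6)|0x1E=0x15E
Byte[2]=82: continuation. acc=(acc<<6)|0x02=0x5782
Completed: cp=U+5782 (starts at byte 0)
Byte[3]=EF: 3-byte lead, need 2 cont bytes. acc=0xF
Byte[4]=9E: continuation. acc=(acc<<6)|0x1E=0x3DE
Byte[5]=9E: continuation. acc=(acc<<6)|0x1E=0xF79E
Completed: cp=U+F79E (starts at byte 3)
Byte[6]=D6: 2-byte lead, need 1 cont bytes. acc=0x16
Byte[7]=80: continuation. acc=(acc<<6)|0x00=0x580
Completed: cp=U+0580 (starts at byte 6)
Byte[8]=EC: 3-byte lead, need 2 cont bytes. acc=0xC
Byte[9]=B4: continuation. acc=(acc<<6)|0x34=0x334
Byte[10]=B5: continuation. acc=(acc<<6)|0x35=0xCD35
Completed: cp=U+CD35 (starts at byte 8)
Byte[11]=31: 1-byte ASCII. cp=U+0031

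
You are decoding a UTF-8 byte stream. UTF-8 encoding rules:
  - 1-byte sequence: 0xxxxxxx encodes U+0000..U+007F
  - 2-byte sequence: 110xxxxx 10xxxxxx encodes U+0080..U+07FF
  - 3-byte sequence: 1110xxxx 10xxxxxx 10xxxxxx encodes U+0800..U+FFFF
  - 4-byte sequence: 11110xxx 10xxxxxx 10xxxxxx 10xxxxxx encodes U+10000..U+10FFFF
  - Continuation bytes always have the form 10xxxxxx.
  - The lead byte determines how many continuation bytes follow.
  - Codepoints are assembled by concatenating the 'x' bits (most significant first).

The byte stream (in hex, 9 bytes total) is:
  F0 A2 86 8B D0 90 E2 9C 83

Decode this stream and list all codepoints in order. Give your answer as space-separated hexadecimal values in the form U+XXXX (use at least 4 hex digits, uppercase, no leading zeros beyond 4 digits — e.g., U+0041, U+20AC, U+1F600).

Byte[0]=F0: 4-byte lead, need 3 cont bytes. acc=0x0
Byte[1]=A2: continuation. acc=(acc<<6)|0x22=0x22
Byte[2]=86: continuation. acc=(acc<<6)|0x06=0x886
Byte[3]=8B: continuation. acc=(acc<<6)|0x0B=0x2218B
Completed: cp=U+2218B (starts at byte 0)
Byte[4]=D0: 2-byte lead, need 1 cont bytes. acc=0x10
Byte[5]=90: continuation. acc=(acc<<6)|0x10=0x410
Completed: cp=U+0410 (starts at byte 4)
Byte[6]=E2: 3-byte lead, need 2 cont bytes. acc=0x2
Byte[7]=9C: continuation. acc=(acc<<6)|0x1C=0x9C
Byte[8]=83: continuation. acc=(acc<<6)|0x03=0x2703
Completed: cp=U+2703 (starts at byte 6)

Answer: U+2218B U+0410 U+2703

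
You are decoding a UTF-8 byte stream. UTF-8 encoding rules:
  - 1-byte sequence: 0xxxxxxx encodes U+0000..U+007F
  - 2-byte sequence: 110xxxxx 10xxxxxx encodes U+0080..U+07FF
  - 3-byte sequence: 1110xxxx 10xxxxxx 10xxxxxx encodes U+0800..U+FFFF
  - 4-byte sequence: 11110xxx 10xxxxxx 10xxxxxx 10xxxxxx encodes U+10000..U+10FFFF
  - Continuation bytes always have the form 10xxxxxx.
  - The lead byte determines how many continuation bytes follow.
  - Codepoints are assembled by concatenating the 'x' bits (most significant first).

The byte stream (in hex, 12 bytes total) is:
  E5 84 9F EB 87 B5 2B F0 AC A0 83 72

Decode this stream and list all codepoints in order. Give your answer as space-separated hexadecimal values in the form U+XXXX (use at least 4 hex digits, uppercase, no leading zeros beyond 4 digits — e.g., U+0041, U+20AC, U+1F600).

Answer: U+511F U+B1F5 U+002B U+2C803 U+0072

Derivation:
Byte[0]=E5: 3-byte lead, need 2 cont bytes. acc=0x5
Byte[1]=84: continuation. acc=(acc<<6)|0x04=0x144
Byte[2]=9F: continuation. acc=(acc<<6)|0x1F=0x511F
Completed: cp=U+511F (starts at byte 0)
Byte[3]=EB: 3-byte lead, need 2 cont bytes. acc=0xB
Byte[4]=87: continuation. acc=(acc<<6)|0x07=0x2C7
Byte[5]=B5: continuation. acc=(acc<<6)|0x35=0xB1F5
Completed: cp=U+B1F5 (starts at byte 3)
Byte[6]=2B: 1-byte ASCII. cp=U+002B
Byte[7]=F0: 4-byte lead, need 3 cont bytes. acc=0x0
Byte[8]=AC: continuation. acc=(acc<<6)|0x2C=0x2C
Byte[9]=A0: continuation. acc=(acc<<6)|0x20=0xB20
Byte[10]=83: continuation. acc=(acc<<6)|0x03=0x2C803
Completed: cp=U+2C803 (starts at byte 7)
Byte[11]=72: 1-byte ASCII. cp=U+0072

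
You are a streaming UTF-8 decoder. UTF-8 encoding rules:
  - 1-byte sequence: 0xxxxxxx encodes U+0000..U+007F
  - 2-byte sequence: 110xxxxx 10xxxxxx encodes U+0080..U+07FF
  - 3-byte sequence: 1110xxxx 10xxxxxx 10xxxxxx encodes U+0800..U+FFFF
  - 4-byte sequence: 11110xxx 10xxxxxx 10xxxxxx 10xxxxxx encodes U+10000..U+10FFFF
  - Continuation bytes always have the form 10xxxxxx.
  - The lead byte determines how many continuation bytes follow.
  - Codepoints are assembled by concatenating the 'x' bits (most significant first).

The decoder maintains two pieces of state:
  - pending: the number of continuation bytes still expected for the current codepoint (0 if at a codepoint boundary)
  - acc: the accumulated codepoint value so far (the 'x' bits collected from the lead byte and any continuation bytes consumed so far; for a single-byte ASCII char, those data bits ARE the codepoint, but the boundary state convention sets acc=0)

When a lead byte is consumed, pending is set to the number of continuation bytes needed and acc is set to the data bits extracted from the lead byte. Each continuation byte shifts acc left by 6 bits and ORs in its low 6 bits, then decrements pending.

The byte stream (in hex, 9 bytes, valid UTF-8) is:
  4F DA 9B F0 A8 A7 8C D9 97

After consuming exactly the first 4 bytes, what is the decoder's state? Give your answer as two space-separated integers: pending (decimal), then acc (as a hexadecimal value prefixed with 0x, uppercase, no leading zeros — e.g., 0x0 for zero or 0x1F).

Answer: 3 0x0

Derivation:
Byte[0]=4F: 1-byte. pending=0, acc=0x0
Byte[1]=DA: 2-byte lead. pending=1, acc=0x1A
Byte[2]=9B: continuation. acc=(acc<<6)|0x1B=0x69B, pending=0
Byte[3]=F0: 4-byte lead. pending=3, acc=0x0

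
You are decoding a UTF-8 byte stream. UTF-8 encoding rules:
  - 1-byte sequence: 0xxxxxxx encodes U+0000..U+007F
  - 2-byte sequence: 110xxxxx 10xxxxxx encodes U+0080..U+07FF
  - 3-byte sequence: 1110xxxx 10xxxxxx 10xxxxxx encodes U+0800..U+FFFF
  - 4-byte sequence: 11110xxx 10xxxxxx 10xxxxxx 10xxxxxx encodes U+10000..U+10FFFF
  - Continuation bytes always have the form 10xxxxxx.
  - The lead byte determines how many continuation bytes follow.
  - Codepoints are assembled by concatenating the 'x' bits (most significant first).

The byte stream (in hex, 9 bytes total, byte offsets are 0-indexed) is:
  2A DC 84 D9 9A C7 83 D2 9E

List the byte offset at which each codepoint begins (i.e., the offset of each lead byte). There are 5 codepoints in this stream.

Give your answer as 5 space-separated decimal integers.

Byte[0]=2A: 1-byte ASCII. cp=U+002A
Byte[1]=DC: 2-byte lead, need 1 cont bytes. acc=0x1C
Byte[2]=84: continuation. acc=(acc<<6)|0x04=0x704
Completed: cp=U+0704 (starts at byte 1)
Byte[3]=D9: 2-byte lead, need 1 cont bytes. acc=0x19
Byte[4]=9A: continuation. acc=(acc<<6)|0x1A=0x65A
Completed: cp=U+065A (starts at byte 3)
Byte[5]=C7: 2-byte lead, need 1 cont bytes. acc=0x7
Byte[6]=83: continuation. acc=(acc<<6)|0x03=0x1C3
Completed: cp=U+01C3 (starts at byte 5)
Byte[7]=D2: 2-byte lead, need 1 cont bytes. acc=0x12
Byte[8]=9E: continuation. acc=(acc<<6)|0x1E=0x49E
Completed: cp=U+049E (starts at byte 7)

Answer: 0 1 3 5 7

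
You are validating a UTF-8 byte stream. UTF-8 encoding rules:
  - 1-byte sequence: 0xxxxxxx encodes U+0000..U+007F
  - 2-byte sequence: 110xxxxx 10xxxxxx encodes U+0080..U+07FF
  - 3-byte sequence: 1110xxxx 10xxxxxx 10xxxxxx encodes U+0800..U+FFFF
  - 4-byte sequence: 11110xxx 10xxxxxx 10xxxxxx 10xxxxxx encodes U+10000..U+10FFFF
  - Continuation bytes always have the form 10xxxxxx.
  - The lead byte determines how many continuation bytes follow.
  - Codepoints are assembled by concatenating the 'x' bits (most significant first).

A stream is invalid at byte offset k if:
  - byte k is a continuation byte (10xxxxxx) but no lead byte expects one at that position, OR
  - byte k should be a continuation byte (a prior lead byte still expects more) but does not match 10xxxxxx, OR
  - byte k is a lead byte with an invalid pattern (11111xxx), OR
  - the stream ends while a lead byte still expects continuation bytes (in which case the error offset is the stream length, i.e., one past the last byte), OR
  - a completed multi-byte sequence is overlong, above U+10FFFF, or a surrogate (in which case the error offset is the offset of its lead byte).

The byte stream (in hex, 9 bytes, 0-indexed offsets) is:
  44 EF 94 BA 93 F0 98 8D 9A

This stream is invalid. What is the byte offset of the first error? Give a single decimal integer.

Byte[0]=44: 1-byte ASCII. cp=U+0044
Byte[1]=EF: 3-byte lead, need 2 cont bytes. acc=0xF
Byte[2]=94: continuation. acc=(acc<<6)|0x14=0x3D4
Byte[3]=BA: continuation. acc=(acc<<6)|0x3A=0xF53A
Completed: cp=U+F53A (starts at byte 1)
Byte[4]=93: INVALID lead byte (not 0xxx/110x/1110/11110)

Answer: 4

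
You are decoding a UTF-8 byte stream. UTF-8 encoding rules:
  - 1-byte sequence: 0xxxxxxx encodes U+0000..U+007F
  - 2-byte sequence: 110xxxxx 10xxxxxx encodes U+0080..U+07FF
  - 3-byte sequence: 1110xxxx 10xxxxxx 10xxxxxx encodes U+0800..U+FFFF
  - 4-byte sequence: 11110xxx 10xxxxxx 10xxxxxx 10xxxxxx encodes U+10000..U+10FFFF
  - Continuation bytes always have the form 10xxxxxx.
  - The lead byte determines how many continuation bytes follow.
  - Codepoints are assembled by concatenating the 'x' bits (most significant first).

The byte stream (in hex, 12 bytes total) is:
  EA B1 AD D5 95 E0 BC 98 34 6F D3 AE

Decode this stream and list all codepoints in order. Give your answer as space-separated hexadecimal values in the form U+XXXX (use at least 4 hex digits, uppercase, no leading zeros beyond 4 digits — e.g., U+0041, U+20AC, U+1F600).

Answer: U+AC6D U+0555 U+0F18 U+0034 U+006F U+04EE

Derivation:
Byte[0]=EA: 3-byte lead, need 2 cont bytes. acc=0xA
Byte[1]=B1: continuation. acc=(acc<<6)|0x31=0x2B1
Byte[2]=AD: continuation. acc=(acc<<6)|0x2D=0xAC6D
Completed: cp=U+AC6D (starts at byte 0)
Byte[3]=D5: 2-byte lead, need 1 cont bytes. acc=0x15
Byte[4]=95: continuation. acc=(acc<<6)|0x15=0x555
Completed: cp=U+0555 (starts at byte 3)
Byte[5]=E0: 3-byte lead, need 2 cont bytes. acc=0x0
Byte[6]=BC: continuation. acc=(acc<<6)|0x3C=0x3C
Byte[7]=98: continuation. acc=(acc<<6)|0x18=0xF18
Completed: cp=U+0F18 (starts at byte 5)
Byte[8]=34: 1-byte ASCII. cp=U+0034
Byte[9]=6F: 1-byte ASCII. cp=U+006F
Byte[10]=D3: 2-byte lead, need 1 cont bytes. acc=0x13
Byte[11]=AE: continuation. acc=(acc<<6)|0x2E=0x4EE
Completed: cp=U+04EE (starts at byte 10)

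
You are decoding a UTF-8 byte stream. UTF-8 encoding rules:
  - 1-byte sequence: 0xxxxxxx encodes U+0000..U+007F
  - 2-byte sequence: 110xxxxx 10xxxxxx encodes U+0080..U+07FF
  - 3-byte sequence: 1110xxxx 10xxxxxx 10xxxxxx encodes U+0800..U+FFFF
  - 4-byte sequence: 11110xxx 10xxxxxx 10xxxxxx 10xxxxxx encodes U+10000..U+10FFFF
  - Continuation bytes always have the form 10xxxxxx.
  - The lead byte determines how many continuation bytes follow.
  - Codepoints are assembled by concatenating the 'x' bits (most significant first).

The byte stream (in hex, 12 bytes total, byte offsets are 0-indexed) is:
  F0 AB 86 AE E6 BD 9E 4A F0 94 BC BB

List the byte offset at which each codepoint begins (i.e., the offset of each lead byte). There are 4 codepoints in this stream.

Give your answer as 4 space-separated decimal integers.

Byte[0]=F0: 4-byte lead, need 3 cont bytes. acc=0x0
Byte[1]=AB: continuation. acc=(acc<<6)|0x2B=0x2B
Byte[2]=86: continuation. acc=(acc<<6)|0x06=0xAC6
Byte[3]=AE: continuation. acc=(acc<<6)|0x2E=0x2B1AE
Completed: cp=U+2B1AE (starts at byte 0)
Byte[4]=E6: 3-byte lead, need 2 cont bytes. acc=0x6
Byte[5]=BD: continuation. acc=(acc<<6)|0x3D=0x1BD
Byte[6]=9E: continuation. acc=(acc<<6)|0x1E=0x6F5E
Completed: cp=U+6F5E (starts at byte 4)
Byte[7]=4A: 1-byte ASCII. cp=U+004A
Byte[8]=F0: 4-byte lead, need 3 cont bytes. acc=0x0
Byte[9]=94: continuation. acc=(acc<<6)|0x14=0x14
Byte[10]=BC: continuation. acc=(acc<<6)|0x3C=0x53C
Byte[11]=BB: continuation. acc=(acc<<6)|0x3B=0x14F3B
Completed: cp=U+14F3B (starts at byte 8)

Answer: 0 4 7 8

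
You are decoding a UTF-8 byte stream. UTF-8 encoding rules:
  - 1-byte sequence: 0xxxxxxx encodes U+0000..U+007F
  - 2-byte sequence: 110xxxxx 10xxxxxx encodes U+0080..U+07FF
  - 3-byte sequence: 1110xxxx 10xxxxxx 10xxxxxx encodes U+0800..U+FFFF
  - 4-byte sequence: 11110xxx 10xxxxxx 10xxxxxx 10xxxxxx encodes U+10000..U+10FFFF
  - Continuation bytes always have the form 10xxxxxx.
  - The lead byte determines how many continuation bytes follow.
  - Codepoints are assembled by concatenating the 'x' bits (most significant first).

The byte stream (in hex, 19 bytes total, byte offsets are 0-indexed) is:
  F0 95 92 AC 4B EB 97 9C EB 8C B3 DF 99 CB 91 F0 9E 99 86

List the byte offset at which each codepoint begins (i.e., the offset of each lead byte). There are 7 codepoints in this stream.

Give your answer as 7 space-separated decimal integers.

Byte[0]=F0: 4-byte lead, need 3 cont bytes. acc=0x0
Byte[1]=95: continuation. acc=(acc<<6)|0x15=0x15
Byte[2]=92: continuation. acc=(acc<<6)|0x12=0x552
Byte[3]=AC: continuation. acc=(acc<<6)|0x2C=0x154AC
Completed: cp=U+154AC (starts at byte 0)
Byte[4]=4B: 1-byte ASCII. cp=U+004B
Byte[5]=EB: 3-byte lead, need 2 cont bytes. acc=0xB
Byte[6]=97: continuation. acc=(acc<<6)|0x17=0x2D7
Byte[7]=9C: continuation. acc=(acc<<6)|0x1C=0xB5DC
Completed: cp=U+B5DC (starts at byte 5)
Byte[8]=EB: 3-byte lead, need 2 cont bytes. acc=0xB
Byte[9]=8C: continuation. acc=(acc<<6)|0x0C=0x2CC
Byte[10]=B3: continuation. acc=(acc<<6)|0x33=0xB333
Completed: cp=U+B333 (starts at byte 8)
Byte[11]=DF: 2-byte lead, need 1 cont bytes. acc=0x1F
Byte[12]=99: continuation. acc=(acc<<6)|0x19=0x7D9
Completed: cp=U+07D9 (starts at byte 11)
Byte[13]=CB: 2-byte lead, need 1 cont bytes. acc=0xB
Byte[14]=91: continuation. acc=(acc<<6)|0x11=0x2D1
Completed: cp=U+02D1 (starts at byte 13)
Byte[15]=F0: 4-byte lead, need 3 cont bytes. acc=0x0
Byte[16]=9E: continuation. acc=(acc<<6)|0x1E=0x1E
Byte[17]=99: continuation. acc=(acc<<6)|0x19=0x799
Byte[18]=86: continuation. acc=(acc<<6)|0x06=0x1E646
Completed: cp=U+1E646 (starts at byte 15)

Answer: 0 4 5 8 11 13 15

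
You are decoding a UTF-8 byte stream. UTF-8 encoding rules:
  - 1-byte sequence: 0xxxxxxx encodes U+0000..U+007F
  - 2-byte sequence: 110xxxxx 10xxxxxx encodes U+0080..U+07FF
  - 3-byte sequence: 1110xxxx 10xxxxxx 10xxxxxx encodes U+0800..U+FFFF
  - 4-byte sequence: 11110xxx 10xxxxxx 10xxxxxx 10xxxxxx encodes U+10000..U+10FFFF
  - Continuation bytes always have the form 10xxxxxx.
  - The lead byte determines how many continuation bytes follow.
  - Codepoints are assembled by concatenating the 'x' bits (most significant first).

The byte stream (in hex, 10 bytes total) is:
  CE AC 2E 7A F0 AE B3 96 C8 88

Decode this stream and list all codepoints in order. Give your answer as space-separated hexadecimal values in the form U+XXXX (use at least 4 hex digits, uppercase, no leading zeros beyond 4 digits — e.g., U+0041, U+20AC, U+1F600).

Answer: U+03AC U+002E U+007A U+2ECD6 U+0208

Derivation:
Byte[0]=CE: 2-byte lead, need 1 cont bytes. acc=0xE
Byte[1]=AC: continuation. acc=(acc<<6)|0x2C=0x3AC
Completed: cp=U+03AC (starts at byte 0)
Byte[2]=2E: 1-byte ASCII. cp=U+002E
Byte[3]=7A: 1-byte ASCII. cp=U+007A
Byte[4]=F0: 4-byte lead, need 3 cont bytes. acc=0x0
Byte[5]=AE: continuation. acc=(acc<<6)|0x2E=0x2E
Byte[6]=B3: continuation. acc=(acc<<6)|0x33=0xBB3
Byte[7]=96: continuation. acc=(acc<<6)|0x16=0x2ECD6
Completed: cp=U+2ECD6 (starts at byte 4)
Byte[8]=C8: 2-byte lead, need 1 cont bytes. acc=0x8
Byte[9]=88: continuation. acc=(acc<<6)|0x08=0x208
Completed: cp=U+0208 (starts at byte 8)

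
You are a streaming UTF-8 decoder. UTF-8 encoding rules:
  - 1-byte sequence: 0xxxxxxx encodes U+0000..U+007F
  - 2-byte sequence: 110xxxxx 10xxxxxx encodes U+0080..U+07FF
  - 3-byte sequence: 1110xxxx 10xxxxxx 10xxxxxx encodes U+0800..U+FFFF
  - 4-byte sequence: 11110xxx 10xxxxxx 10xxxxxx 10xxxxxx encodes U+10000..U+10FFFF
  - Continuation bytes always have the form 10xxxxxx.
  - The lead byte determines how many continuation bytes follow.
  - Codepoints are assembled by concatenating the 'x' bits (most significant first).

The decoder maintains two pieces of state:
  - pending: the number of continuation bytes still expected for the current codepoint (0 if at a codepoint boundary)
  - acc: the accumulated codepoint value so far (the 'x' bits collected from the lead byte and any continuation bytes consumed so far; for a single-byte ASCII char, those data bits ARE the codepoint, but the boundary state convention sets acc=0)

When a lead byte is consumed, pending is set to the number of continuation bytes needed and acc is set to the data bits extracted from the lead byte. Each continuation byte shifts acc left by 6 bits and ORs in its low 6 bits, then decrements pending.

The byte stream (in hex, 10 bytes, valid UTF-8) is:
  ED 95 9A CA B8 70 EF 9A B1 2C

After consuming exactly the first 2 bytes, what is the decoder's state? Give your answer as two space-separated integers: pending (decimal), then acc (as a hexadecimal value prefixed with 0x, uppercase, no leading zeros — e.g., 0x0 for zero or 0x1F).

Answer: 1 0x355

Derivation:
Byte[0]=ED: 3-byte lead. pending=2, acc=0xD
Byte[1]=95: continuation. acc=(acc<<6)|0x15=0x355, pending=1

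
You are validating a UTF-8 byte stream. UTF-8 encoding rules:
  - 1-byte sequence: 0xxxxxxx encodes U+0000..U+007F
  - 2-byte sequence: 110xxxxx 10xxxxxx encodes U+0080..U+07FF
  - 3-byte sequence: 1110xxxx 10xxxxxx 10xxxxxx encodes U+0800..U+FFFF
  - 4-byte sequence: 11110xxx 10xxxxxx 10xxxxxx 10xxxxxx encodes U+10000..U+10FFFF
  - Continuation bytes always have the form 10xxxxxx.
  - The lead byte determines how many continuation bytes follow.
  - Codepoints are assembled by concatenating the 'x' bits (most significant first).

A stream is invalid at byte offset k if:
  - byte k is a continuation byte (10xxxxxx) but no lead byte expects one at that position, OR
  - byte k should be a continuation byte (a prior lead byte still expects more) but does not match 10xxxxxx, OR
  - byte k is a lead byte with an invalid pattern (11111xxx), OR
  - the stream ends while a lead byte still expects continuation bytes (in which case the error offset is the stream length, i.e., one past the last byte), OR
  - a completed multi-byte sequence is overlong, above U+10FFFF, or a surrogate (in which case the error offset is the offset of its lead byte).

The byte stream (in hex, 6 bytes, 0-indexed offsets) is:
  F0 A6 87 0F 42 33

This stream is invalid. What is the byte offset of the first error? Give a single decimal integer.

Answer: 3

Derivation:
Byte[0]=F0: 4-byte lead, need 3 cont bytes. acc=0x0
Byte[1]=A6: continuation. acc=(acc<<6)|0x26=0x26
Byte[2]=87: continuation. acc=(acc<<6)|0x07=0x987
Byte[3]=0F: expected 10xxxxxx continuation. INVALID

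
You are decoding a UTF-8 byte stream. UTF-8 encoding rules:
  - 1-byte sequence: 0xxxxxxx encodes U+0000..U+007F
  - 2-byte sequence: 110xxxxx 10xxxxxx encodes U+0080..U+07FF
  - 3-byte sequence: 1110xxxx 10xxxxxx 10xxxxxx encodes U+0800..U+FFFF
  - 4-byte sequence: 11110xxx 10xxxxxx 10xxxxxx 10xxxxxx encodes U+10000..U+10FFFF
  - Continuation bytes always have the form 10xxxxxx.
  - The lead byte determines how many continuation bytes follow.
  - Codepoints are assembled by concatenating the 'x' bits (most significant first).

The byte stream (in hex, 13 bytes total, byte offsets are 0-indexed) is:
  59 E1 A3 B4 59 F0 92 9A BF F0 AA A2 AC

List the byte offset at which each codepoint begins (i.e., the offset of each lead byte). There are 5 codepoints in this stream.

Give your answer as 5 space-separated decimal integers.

Byte[0]=59: 1-byte ASCII. cp=U+0059
Byte[1]=E1: 3-byte lead, need 2 cont bytes. acc=0x1
Byte[2]=A3: continuation. acc=(acc<<6)|0x23=0x63
Byte[3]=B4: continuation. acc=(acc<<6)|0x34=0x18F4
Completed: cp=U+18F4 (starts at byte 1)
Byte[4]=59: 1-byte ASCII. cp=U+0059
Byte[5]=F0: 4-byte lead, need 3 cont bytes. acc=0x0
Byte[6]=92: continuation. acc=(acc<<6)|0x12=0x12
Byte[7]=9A: continuation. acc=(acc<<6)|0x1A=0x49A
Byte[8]=BF: continuation. acc=(acc<<6)|0x3F=0x126BF
Completed: cp=U+126BF (starts at byte 5)
Byte[9]=F0: 4-byte lead, need 3 cont bytes. acc=0x0
Byte[10]=AA: continuation. acc=(acc<<6)|0x2A=0x2A
Byte[11]=A2: continuation. acc=(acc<<6)|0x22=0xAA2
Byte[12]=AC: continuation. acc=(acc<<6)|0x2C=0x2A8AC
Completed: cp=U+2A8AC (starts at byte 9)

Answer: 0 1 4 5 9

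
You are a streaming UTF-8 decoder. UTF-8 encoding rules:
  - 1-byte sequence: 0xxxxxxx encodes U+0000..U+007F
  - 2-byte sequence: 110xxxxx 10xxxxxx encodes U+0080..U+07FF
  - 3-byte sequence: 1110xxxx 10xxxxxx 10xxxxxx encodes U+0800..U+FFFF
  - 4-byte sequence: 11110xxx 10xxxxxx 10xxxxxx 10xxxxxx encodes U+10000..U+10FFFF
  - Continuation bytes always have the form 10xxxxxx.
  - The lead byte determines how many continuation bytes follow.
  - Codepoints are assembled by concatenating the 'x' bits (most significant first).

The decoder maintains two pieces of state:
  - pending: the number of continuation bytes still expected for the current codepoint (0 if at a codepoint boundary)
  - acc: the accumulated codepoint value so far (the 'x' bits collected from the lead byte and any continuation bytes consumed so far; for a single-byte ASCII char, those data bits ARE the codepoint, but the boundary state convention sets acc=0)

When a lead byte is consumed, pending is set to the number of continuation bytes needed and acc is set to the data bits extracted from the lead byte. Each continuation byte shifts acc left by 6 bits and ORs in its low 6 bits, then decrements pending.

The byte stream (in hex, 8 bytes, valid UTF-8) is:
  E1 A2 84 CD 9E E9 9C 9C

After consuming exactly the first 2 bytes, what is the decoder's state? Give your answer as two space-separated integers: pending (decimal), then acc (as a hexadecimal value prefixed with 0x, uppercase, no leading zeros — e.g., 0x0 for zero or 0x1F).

Byte[0]=E1: 3-byte lead. pending=2, acc=0x1
Byte[1]=A2: continuation. acc=(acc<<6)|0x22=0x62, pending=1

Answer: 1 0x62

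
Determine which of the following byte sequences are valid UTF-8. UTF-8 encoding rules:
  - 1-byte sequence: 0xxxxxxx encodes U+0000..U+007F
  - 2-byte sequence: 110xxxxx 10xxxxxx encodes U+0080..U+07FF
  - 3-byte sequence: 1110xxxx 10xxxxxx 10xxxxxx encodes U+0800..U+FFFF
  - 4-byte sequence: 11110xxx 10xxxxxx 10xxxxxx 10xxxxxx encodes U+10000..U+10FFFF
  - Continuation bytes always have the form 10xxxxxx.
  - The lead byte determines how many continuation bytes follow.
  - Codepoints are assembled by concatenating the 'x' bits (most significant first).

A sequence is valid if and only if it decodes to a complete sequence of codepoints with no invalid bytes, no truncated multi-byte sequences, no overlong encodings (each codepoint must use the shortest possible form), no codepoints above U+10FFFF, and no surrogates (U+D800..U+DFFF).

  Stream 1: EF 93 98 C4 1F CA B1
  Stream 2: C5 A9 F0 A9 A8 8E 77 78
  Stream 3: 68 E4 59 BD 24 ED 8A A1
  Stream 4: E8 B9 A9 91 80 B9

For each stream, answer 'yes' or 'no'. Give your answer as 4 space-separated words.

Answer: no yes no no

Derivation:
Stream 1: error at byte offset 4. INVALID
Stream 2: decodes cleanly. VALID
Stream 3: error at byte offset 2. INVALID
Stream 4: error at byte offset 3. INVALID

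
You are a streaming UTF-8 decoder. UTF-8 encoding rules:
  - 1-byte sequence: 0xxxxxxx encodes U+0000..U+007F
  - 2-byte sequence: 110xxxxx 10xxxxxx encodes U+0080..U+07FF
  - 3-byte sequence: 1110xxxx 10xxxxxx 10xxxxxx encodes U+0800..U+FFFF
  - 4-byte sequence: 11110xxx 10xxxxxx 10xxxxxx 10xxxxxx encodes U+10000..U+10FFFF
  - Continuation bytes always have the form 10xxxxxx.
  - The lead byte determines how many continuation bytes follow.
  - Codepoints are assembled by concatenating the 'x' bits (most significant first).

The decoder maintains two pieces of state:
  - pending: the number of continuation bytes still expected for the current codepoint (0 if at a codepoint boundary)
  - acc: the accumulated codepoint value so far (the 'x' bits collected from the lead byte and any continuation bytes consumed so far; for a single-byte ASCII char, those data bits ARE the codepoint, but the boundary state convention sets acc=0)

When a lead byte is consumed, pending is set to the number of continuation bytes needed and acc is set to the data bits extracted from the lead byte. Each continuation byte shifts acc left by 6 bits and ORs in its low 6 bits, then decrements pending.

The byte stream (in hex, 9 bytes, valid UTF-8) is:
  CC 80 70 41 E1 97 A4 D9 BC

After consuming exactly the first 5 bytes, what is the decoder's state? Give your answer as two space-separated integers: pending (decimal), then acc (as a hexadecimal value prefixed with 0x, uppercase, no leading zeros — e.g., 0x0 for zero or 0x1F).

Byte[0]=CC: 2-byte lead. pending=1, acc=0xC
Byte[1]=80: continuation. acc=(acc<<6)|0x00=0x300, pending=0
Byte[2]=70: 1-byte. pending=0, acc=0x0
Byte[3]=41: 1-byte. pending=0, acc=0x0
Byte[4]=E1: 3-byte lead. pending=2, acc=0x1

Answer: 2 0x1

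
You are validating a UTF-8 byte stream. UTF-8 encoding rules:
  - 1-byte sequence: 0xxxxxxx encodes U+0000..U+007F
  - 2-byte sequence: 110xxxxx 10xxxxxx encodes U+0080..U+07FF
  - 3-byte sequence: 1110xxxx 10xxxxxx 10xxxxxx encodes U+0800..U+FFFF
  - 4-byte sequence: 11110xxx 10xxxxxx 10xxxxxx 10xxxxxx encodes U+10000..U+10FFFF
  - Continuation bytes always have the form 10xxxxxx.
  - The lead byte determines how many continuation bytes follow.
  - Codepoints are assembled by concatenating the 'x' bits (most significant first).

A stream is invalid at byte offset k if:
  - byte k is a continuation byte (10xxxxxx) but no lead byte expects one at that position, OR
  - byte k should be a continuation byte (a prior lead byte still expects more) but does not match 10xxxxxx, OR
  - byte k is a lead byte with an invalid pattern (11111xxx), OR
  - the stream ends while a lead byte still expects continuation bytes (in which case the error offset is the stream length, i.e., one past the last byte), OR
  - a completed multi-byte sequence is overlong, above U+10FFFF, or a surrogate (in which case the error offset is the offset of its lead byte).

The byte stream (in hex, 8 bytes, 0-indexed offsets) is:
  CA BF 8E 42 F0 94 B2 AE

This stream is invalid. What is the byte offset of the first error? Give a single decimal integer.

Byte[0]=CA: 2-byte lead, need 1 cont bytes. acc=0xA
Byte[1]=BF: continuation. acc=(acc<<6)|0x3F=0x2BF
Completed: cp=U+02BF (starts at byte 0)
Byte[2]=8E: INVALID lead byte (not 0xxx/110x/1110/11110)

Answer: 2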